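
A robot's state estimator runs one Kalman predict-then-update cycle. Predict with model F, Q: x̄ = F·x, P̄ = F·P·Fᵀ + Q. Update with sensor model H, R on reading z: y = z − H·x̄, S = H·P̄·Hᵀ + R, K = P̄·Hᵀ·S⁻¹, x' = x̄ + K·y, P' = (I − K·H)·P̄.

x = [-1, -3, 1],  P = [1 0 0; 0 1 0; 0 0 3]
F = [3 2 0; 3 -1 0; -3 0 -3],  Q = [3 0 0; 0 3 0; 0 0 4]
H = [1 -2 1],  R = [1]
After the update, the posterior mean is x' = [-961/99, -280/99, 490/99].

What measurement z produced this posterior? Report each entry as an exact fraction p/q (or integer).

z = [1]

x̄ = F·x = [-9, 0, 0]
P̄ = F·P·Fᵀ + Q = [16 7 -9; 7 13 -9; -9 -9 40]
S = H·P̄·Hᵀ + R = [99]
K = P̄·Hᵀ·S⁻¹ = [-7/99; -28/99; 49/99]
x' − x̄ = [-70/99, -280/99, 490/99] = K·y
y = (KᵀK)⁻¹·Kᵀ·(x' − x̄) = [10]
z = y + H·x̄ = [10] + [-9] = [1]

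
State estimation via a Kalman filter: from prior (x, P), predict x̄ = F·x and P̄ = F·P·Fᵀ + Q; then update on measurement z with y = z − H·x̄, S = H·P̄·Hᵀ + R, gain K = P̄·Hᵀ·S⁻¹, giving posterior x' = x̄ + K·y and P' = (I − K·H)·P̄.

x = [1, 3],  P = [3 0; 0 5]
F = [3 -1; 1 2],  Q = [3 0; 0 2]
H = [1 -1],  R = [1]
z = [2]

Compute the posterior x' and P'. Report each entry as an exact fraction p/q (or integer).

x̄ = F·x = [0, 7]
P̄ = F·P·Fᵀ + Q = [35 -1; -1 25]
y = z − H·x̄ = [9]
S = H·P̄·Hᵀ + R = [63]
K = P̄·Hᵀ·S⁻¹ = [4/7; -26/63]
x' = x̄ + K·y = [36/7, 23/7]
P' = (I − K·H)·P̄ = [101/7 97/7; 97/7 899/63]

x' = [36/7, 23/7]
P' = [101/7 97/7; 97/7 899/63]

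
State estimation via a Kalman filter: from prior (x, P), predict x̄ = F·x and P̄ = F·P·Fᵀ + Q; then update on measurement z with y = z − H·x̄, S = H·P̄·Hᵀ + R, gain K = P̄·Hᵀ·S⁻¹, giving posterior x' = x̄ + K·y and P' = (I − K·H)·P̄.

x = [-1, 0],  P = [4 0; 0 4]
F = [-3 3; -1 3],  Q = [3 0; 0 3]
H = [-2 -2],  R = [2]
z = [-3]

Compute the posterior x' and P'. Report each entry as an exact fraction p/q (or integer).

x̄ = F·x = [3, 1]
P̄ = F·P·Fᵀ + Q = [75 48; 48 43]
y = z − H·x̄ = [5]
S = H·P̄·Hᵀ + R = [858]
K = P̄·Hᵀ·S⁻¹ = [-41/143; -7/33]
x' = x̄ + K·y = [224/143, -2/33]
P' = (I − K·H)·P̄ = [639/143 -46/11; -46/11 145/33]

x' = [224/143, -2/33]
P' = [639/143 -46/11; -46/11 145/33]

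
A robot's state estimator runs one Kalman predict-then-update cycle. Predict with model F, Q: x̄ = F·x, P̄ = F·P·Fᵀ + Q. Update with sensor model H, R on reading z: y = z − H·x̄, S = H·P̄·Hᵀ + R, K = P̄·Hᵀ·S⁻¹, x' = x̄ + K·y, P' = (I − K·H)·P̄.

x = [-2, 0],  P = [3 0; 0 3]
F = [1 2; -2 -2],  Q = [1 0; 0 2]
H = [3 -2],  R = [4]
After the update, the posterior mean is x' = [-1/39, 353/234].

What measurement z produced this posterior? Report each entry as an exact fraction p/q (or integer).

z = [-3]

x̄ = F·x = [-2, 4]
P̄ = F·P·Fᵀ + Q = [16 -18; -18 26]
S = H·P̄·Hᵀ + R = [468]
K = P̄·Hᵀ·S⁻¹ = [7/39; -53/234]
x' − x̄ = [77/39, -583/234] = K·y
y = (KᵀK)⁻¹·Kᵀ·(x' − x̄) = [11]
z = y + H·x̄ = [11] + [-14] = [-3]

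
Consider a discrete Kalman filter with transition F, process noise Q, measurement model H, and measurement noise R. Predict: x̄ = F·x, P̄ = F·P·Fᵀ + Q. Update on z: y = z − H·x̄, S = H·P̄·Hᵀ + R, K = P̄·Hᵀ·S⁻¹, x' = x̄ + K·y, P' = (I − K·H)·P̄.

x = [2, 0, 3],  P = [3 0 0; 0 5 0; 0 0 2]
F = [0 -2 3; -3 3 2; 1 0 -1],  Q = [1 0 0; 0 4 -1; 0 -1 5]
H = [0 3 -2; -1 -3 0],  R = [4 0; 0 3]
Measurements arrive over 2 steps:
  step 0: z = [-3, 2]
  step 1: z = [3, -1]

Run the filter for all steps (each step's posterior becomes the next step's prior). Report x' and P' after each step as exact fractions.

step 0: x̄ = F·x = [9, 0, -1]
step 0: P̄ = F·P·Fᵀ + Q = [39 -18 -6; -18 84 -14; -6 -14 10]
step 0: y = z − H·x̄ = [-5, 11]
step 0: S = H·P̄·Hᵀ + R = [968 -798; -798 690]
step 0: K = P̄·Hᵀ·S⁻¹ = [-2835/5186 -1583/2593; 539/2593 -256/2593; -373/2593 -251/2593]
step 0: x' = x̄ + K·y = [26023/5186, -5511/2593, -3489/2593]
step 0: P' = (I − K·H)·P̄ = [65337/2593 -20196/2593 -27459/2593; -20196/2593 6988/2593 9404/2593; -27459/2593 9404/2593 14852/2593]
step 1: x̄ = F·x = [555/2593, -125091/5186, 33001/5186]
step 1: P̄ = F·P·Fᵀ + Q = [51365/2593 220159/2593 -67733/2593; 220159/2593 1526589/2593 -454403/2593; -67733/2593 -454403/2593 148072/2593]
step 1: y = z − H·x̄ = [456833/5186, -379349/5186]
step 1: S = H·P̄·Hᵀ + R = [19794797/2593 -17261662/2593; -17261662/2593 15119399/2593]
step 1: K = P̄·Hᵀ·S⁻¹ = [-10858131/56582207 -1369144/5143837; 49836055/509239863 -9524552/46294533; -149627051/509239863 -11148344/46294533]
step 1: x' = x̄ + K·y = [314566591/113164414, -229492315/509239863, -969707914/509239863]
step 1: P' = (I − K·H)·P̄ = [319337520/56582207 -91385256/56582207 -115361622/56582207; -91385256/56582207 378925840/509239863 468716650/509239863; -115361622/56582207 468716650/509239863 1002329077/509239863]

step 0: x' = [26023/5186, -5511/2593, -3489/2593], P' = [65337/2593 -20196/2593 -27459/2593; -20196/2593 6988/2593 9404/2593; -27459/2593 9404/2593 14852/2593]
step 1: x' = [314566591/113164414, -229492315/509239863, -969707914/509239863], P' = [319337520/56582207 -91385256/56582207 -115361622/56582207; -91385256/56582207 378925840/509239863 468716650/509239863; -115361622/56582207 468716650/509239863 1002329077/509239863]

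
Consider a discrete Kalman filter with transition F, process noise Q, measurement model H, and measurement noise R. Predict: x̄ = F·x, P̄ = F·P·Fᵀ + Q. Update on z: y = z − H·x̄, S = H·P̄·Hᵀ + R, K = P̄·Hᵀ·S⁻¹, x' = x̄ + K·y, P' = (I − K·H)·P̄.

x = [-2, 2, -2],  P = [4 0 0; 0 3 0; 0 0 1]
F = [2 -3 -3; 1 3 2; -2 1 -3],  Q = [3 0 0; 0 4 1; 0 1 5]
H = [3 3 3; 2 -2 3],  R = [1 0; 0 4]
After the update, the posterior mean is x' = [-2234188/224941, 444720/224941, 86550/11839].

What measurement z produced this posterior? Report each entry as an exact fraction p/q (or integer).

z = [-2, -2]

x̄ = F·x = [-4, 0, 12]
P̄ = F·P·Fᵀ + Q = [55 -25 -16; -25 39 -4; -16 -4 33]
S = H·P̄·Hᵀ + R = [334 141; 141 733]
K = P̄·Hᵀ·S⁻¹ = [14994/224941 31486/224941; 41730/224941 -50990/224941; 948/11839 1029/11839]
x' − x̄ = [-1334424/224941, 444720/224941, -55518/11839] = K·y
y = (KᵀK)⁻¹·Kᵀ·(x' − x̄) = [-26, -30]
z = y + H·x̄ = [-26, -30] + [24, 28] = [-2, -2]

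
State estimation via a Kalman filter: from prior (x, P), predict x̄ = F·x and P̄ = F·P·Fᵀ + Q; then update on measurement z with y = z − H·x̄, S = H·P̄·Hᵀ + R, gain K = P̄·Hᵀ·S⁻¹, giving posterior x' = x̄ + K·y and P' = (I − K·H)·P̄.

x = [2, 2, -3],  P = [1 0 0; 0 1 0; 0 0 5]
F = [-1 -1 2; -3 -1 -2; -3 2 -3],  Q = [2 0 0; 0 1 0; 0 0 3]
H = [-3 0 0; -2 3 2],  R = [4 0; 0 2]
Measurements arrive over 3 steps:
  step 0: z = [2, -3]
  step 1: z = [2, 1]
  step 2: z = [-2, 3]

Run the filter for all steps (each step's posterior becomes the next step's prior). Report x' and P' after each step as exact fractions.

step 0: x' = [-14073/14267, -81237/28534, 98759/57068], P' = [6010/14267 3411/14267 1633/28534; 3411/14267 55347/28534 -141595/57068; 1633/28534 -141595/57068 455143/114136]
step 1: x' = [-818941/2455656, 6547753/4911312, -17198075/9822624], P' = [57549659/139358478 83133145/278716956 -24471515/557433912; 83133145/278716956 762678131/557433912 -1757671273/1114867824; -24471515/557433912 -1757671273/1114867824 5667478043/2229735648]
step 2: x' = [465414371923/760243337399, 1039179254089/1520486674798, 10117365189209/9122920048788], P' = [313837235440/760243337399 225876108252/760243337399 -96361453504/2280730012197; 225876108252/760243337399 1034878355905/760243337399 -7146116344669/4561460024394; -96361453504/2280730012197 -7146116344669/4561460024394 7685045910019/3040973349596]

step 0: x̄ = F·x = [-10, -2, 7]
step 0: P̄ = F·P·Fᵀ + Q = [24 -16 -29; -16 31 37; -29 37 61]
step 0: y = z − H·x̄ = [-28, -31]
step 0: S = H·P̄·Hᵀ + R = [220 462; 462 1489]
step 0: K = P̄·Hᵀ·S⁻¹ = [-9015/28534 -7/1297; -10233/57068 491/2594; -4899/114136 1083/5188]
step 0: x' = x̄ + K·y = [-14073/14267, -81237/28534, 98759/57068]
step 0: P' = (I − K·H)·P̄ = [6010/14267 3411/14267 1633/28534; 3411/14267 55347/28534 -141595/57068; 1633/28534 -141595/57068 455143/114136]
step 1: x̄ = F·x = [9461/1297, 33458/14267, -452349/57068]
step 1: P̄ = F·P·Fᵀ + Q = [39540/1297 -15590/1297 -56864/1297; -15590/1297 212271/14267 755027/28534; -56864/1297 755027/28534 8945367/114136]
step 1: y = z − H·x̄ = [30977/1297, 696419/28534]
step 1: S = H·P̄·Hᵀ + R = [361048/1297 718734/1297; 718734/1297 39486981/28534]
step 1: K = P̄·Hᵀ·S⁻¹ = [-57549659/185811304 -1317679/139358478; -83133145/371622608 49457635/278716956; 24471515/743245216 123087571/557433912]
step 1: x' = x̄ + K·y = [-818941/2455656, 6547753/4911312, -17198075/9822624]
step 1: P' = (I − K·H)·P̄ = [57549659/139358478 83133145/278716956 -24471515/557433912; 83133145/278716956 762678131/557433912 -1757671273/1114867824; -24471515/557433912 -1757671273/1114867824 5667478043/2229735648]
step 2: x̄ = F·x = [-1579139/350808, 138964/43851, 87612529/9822624]
step 2: P̄ = F·P·Fᵀ + Q = [418606565/19908354 -61629514/9954177 -2178306577/79633416; -61629514/9954177 111570979/9954177 161796653/9954177; -2178306577/79633416 161796653/9954177 110627889875/2229735648]
step 2: y = z − H·x̄ = [-1813011/116936, -54595463/1637104]
step 2: S = H·P̄·Hᵀ + R = [1282364167/6636118 4592287005/13272236; 4592287005/13272236 162328672977/185811304]
step 2: K = P̄·Hᵀ·S⁻¹ = [-235377926580/760243337399 -82743910/8805907383; -169407081189/760243337399 1568594998/8805907383; 24090363376/760243337399 3865317587/17611814766]
step 2: x' = x̄ + K·y = [465414371923/760243337399, 1039179254089/1520486674798, 10117365189209/9122920048788]
step 2: P' = (I − K·H)·P̄ = [313837235440/760243337399 225876108252/760243337399 -96361453504/2280730012197; 225876108252/760243337399 1034878355905/760243337399 -7146116344669/4561460024394; -96361453504/2280730012197 -7146116344669/4561460024394 7685045910019/3040973349596]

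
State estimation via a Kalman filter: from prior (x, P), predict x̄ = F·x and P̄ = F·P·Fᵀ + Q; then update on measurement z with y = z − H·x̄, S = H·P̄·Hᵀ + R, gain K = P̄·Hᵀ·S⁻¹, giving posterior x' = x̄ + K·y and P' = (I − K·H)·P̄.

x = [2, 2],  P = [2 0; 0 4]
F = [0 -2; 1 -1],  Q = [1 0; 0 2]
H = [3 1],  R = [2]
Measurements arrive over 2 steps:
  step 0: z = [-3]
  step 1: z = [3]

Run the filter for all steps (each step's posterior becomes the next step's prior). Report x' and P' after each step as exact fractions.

step 0: x' = [-313/211, 288/211], P' = [106/211 -200/211; -200/211 664/211]
step 1: x' = [40758/38185, -1949/5455], P' = [13214/38185 -2712/5455; -2712/5455 10072/5455]

step 0: x̄ = F·x = [-4, 0]
step 0: P̄ = F·P·Fᵀ + Q = [17 8; 8 8]
step 0: y = z − H·x̄ = [9]
step 0: S = H·P̄·Hᵀ + R = [211]
step 0: K = P̄·Hᵀ·S⁻¹ = [59/211; 32/211]
step 0: x' = x̄ + K·y = [-313/211, 288/211]
step 0: P' = (I − K·H)·P̄ = [106/211 -200/211; -200/211 664/211]
step 1: x̄ = F·x = [-576/211, -601/211]
step 1: P̄ = F·P·Fᵀ + Q = [2867/211 1728/211; 1728/211 1592/211]
step 1: y = z − H·x̄ = [2962/211]
step 1: S = H·P̄·Hᵀ + R = [38185/211]
step 1: K = P̄·Hᵀ·S⁻¹ = [10329/38185; 968/5455]
step 1: x' = x̄ + K·y = [40758/38185, -1949/5455]
step 1: P' = (I − K·H)·P̄ = [13214/38185 -2712/5455; -2712/5455 10072/5455]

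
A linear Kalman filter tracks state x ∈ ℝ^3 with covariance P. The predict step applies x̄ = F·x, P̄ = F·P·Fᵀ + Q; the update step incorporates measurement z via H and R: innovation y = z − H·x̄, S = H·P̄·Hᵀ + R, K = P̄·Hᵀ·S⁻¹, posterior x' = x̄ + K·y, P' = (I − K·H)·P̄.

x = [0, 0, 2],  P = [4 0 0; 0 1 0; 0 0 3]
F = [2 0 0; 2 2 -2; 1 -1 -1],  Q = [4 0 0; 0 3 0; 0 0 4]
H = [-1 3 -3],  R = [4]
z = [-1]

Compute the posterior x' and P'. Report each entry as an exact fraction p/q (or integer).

x̄ = F·x = [0, -4, -2]
P̄ = F·P·Fᵀ + Q = [20 16 8; 16 35 12; 8 12 12]
y = z − H·x̄ = [5]
S = H·P̄·Hᵀ + R = [183]
K = P̄·Hᵀ·S⁻¹ = [4/183; 53/183; -8/183]
x' = x̄ + K·y = [20/183, -467/183, -406/183]
P' = (I − K·H)·P̄ = [3644/183 2716/183 1496/183; 2716/183 3596/183 2620/183; 1496/183 2620/183 2132/183]

x' = [20/183, -467/183, -406/183]
P' = [3644/183 2716/183 1496/183; 2716/183 3596/183 2620/183; 1496/183 2620/183 2132/183]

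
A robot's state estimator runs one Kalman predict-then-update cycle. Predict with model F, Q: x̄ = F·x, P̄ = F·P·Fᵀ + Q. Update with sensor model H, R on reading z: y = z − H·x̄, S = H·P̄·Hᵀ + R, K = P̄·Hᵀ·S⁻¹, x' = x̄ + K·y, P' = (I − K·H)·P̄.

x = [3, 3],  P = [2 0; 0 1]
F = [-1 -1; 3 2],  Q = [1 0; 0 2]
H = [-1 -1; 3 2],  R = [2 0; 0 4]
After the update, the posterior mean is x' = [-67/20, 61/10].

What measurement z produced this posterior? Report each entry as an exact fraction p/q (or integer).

x̄ = F·x = [-6, 15]
P̄ = F·P·Fᵀ + Q = [4 -8; -8 24]
S = H·P̄·Hᵀ + R = [14 -20; -20 40]
K = P̄·Hᵀ·S⁻¹ = [1/2 3/20; -1 1/10]
x' − x̄ = [53/20, -89/10] = K·y
y = (KᵀK)⁻¹·Kᵀ·(x' − x̄) = [8, -9]
z = y + H·x̄ = [8, -9] + [-9, 12] = [-1, 3]

z = [-1, 3]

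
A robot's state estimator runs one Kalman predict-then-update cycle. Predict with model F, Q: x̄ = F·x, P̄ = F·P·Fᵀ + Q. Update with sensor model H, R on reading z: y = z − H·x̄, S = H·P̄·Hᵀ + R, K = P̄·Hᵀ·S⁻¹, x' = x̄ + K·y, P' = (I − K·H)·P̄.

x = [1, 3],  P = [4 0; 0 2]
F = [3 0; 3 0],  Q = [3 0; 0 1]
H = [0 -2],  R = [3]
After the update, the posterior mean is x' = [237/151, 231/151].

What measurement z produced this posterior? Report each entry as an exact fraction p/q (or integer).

x̄ = F·x = [3, 3]
P̄ = F·P·Fᵀ + Q = [39 36; 36 37]
S = H·P̄·Hᵀ + R = [151]
K = P̄·Hᵀ·S⁻¹ = [-72/151; -74/151]
x' − x̄ = [-216/151, -222/151] = K·y
y = (KᵀK)⁻¹·Kᵀ·(x' − x̄) = [3]
z = y + H·x̄ = [3] + [-6] = [-3]

z = [-3]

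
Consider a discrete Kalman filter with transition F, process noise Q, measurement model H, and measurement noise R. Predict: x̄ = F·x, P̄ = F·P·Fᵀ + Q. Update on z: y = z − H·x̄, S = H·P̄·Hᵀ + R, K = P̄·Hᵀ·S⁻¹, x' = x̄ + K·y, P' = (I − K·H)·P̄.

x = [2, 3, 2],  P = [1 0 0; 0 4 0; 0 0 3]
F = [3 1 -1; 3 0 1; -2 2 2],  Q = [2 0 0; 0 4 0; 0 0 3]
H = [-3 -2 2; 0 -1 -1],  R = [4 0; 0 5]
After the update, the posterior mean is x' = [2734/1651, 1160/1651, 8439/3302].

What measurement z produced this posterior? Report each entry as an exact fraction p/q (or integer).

x̄ = F·x = [7, 8, 6]
P̄ = F·P·Fᵀ + Q = [18 6 -4; 6 16 0; -4 0 35]
S = H·P̄·Hᵀ + R = [490 -32; -32 56]
K = P̄·Hᵀ·S⁻¹ = [-263/1651 -837/6604; -207/1651 -590/1651; 217/1651 -7263/13208]
x' − x̄ = [-8823/1651, -12048/1651, -11373/3302] = K·y
y = (KᵀK)⁻¹·Kᵀ·(x' − x̄) = [24, 12]
z = y + H·x̄ = [24, 12] + [-25, -14] = [-1, -2]

z = [-1, -2]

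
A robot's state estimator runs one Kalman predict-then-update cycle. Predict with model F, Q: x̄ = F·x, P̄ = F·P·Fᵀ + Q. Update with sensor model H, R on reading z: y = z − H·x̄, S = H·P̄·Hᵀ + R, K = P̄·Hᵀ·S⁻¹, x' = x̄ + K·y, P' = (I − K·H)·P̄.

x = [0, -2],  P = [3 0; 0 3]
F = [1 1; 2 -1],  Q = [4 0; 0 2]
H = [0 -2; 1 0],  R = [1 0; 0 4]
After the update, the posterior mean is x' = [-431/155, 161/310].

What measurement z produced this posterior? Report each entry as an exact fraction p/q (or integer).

x̄ = F·x = [-2, 2]
P̄ = F·P·Fᵀ + Q = [10 3; 3 17]
S = H·P̄·Hᵀ + R = [69 -6; -6 14]
K = P̄·Hᵀ·S⁻¹ = [-4/155 109/155; -229/465 1/310]
x' − x̄ = [-121/155, -459/310] = K·y
y = (KᵀK)⁻¹·Kᵀ·(x' − x̄) = [3, -1]
z = y + H·x̄ = [3, -1] + [-4, -2] = [-1, -3]

z = [-1, -3]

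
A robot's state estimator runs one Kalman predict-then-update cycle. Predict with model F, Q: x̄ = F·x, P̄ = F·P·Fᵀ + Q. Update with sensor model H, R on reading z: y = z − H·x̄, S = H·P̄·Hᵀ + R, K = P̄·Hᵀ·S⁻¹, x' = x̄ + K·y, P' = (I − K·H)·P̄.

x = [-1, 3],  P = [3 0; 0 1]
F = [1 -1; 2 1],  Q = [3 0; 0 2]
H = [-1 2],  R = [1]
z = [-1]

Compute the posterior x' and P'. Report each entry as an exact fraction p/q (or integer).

x' = [-71/16, -127/48]
P' = [109/16 55/16; 55/16 95/48]

x̄ = F·x = [-4, 1]
P̄ = F·P·Fᵀ + Q = [7 5; 5 15]
y = z − H·x̄ = [-7]
S = H·P̄·Hᵀ + R = [48]
K = P̄·Hᵀ·S⁻¹ = [1/16; 25/48]
x' = x̄ + K·y = [-71/16, -127/48]
P' = (I − K·H)·P̄ = [109/16 55/16; 55/16 95/48]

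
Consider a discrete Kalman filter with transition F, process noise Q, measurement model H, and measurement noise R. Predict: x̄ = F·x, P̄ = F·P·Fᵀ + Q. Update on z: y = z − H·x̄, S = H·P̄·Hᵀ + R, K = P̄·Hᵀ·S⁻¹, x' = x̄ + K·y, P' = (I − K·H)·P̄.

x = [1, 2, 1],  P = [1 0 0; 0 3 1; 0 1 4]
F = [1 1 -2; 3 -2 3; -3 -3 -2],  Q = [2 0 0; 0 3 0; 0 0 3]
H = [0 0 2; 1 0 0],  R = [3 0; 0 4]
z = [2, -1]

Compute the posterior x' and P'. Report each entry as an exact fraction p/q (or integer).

x̄ = F·x = [1, 2, -11]
P̄ = F·P·Fᵀ + Q = [18 -20 8; -20 48 -20; 8 -20 67]
y = z − H·x̄ = [24, -2]
S = H·P̄·Hᵀ + R = [271 16; 16 22]
K = P̄·Hᵀ·S⁻¹ = [32/2853 2311/2853; -280/2853 -2390/2853; 470/951 4/951]
x' = x̄ + K·y = [-1001/2853, 3766/2853, 811/951]
P' = (I − K·H)·P̄ = [9244/2853 -9560/2853 16/951; -9560/2853 77944/2853 -140/951; 16/951 -140/951 235/317]

x' = [-1001/2853, 3766/2853, 811/951]
P' = [9244/2853 -9560/2853 16/951; -9560/2853 77944/2853 -140/951; 16/951 -140/951 235/317]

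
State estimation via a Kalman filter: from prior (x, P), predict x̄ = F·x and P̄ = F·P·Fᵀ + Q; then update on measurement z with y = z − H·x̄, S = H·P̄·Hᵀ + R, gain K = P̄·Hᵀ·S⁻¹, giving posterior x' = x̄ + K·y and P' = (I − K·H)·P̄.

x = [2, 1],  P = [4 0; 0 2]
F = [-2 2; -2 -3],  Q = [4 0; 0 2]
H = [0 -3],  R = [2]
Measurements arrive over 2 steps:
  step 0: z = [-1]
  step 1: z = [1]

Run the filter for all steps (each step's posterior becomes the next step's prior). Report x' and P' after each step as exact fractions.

step 0: x' = [-194/163, 47/163], P' = [4492/163 4/163; 4/163 36/163]
step 1: x' = [316/263, -3469/10520], P' = [3012/263 111/526; 111/526 9333/42080]

step 0: x̄ = F·x = [-2, -7]
step 0: P̄ = F·P·Fᵀ + Q = [28 4; 4 36]
step 0: y = z − H·x̄ = [-22]
step 0: S = H·P̄·Hᵀ + R = [326]
step 0: K = P̄·Hᵀ·S⁻¹ = [-6/163; -54/163]
step 0: x' = x̄ + K·y = [-194/163, 47/163]
step 0: P' = (I − K·H)·P̄ = [4492/163 4/163; 4/163 36/163]
step 1: x̄ = F·x = [482/163, 247/163]
step 1: P̄ = F·P·Fᵀ + Q = [18732/163 17760/163; 17760/163 18666/163]
step 1: y = z − H·x̄ = [904/163]
step 1: S = H·P̄·Hᵀ + R = [168320/163]
step 1: K = P̄·Hᵀ·S⁻¹ = [-333/1052; -27999/84160]
step 1: x' = x̄ + K·y = [316/263, -3469/10520]
step 1: P' = (I − K·H)·P̄ = [3012/263 111/526; 111/526 9333/42080]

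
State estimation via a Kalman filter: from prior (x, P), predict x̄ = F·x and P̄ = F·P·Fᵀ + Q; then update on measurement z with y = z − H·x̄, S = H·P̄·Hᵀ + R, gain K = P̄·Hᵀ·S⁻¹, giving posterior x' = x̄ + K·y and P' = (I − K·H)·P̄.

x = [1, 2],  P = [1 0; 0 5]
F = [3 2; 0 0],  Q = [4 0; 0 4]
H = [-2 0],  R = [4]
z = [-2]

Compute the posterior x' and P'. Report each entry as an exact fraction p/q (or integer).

x' = [20/17, 0]
P' = [33/34 0; 0 4]

x̄ = F·x = [7, 0]
P̄ = F·P·Fᵀ + Q = [33 0; 0 4]
y = z − H·x̄ = [12]
S = H·P̄·Hᵀ + R = [136]
K = P̄·Hᵀ·S⁻¹ = [-33/68; 0]
x' = x̄ + K·y = [20/17, 0]
P' = (I − K·H)·P̄ = [33/34 0; 0 4]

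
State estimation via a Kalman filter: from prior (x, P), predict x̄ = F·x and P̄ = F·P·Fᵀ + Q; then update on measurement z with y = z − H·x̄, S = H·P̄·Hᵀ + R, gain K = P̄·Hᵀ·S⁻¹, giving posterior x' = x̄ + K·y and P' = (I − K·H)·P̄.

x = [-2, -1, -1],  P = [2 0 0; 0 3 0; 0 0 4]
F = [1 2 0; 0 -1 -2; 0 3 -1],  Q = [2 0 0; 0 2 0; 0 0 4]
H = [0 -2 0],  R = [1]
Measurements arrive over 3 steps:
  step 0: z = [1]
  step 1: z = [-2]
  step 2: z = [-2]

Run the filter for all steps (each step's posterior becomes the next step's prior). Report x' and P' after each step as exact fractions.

step 0: x' = [-256/85, -39/85, -156/85], P' = [1216/85 -6/85 1506/85; -6/85 21/85 -1/85; 1506/85 -1/85 2971/85]
step 1: x' = [-151958/48369, 48635/48369, -51461/48369], P' = [386798/48369 -3044/48369 48476/48369; -3044/48369 12071/48369 5884/48369; 48476/48369 5884/48369 365834/48369]
step 2: x' = [-7201968/6431093, 6437011/6431093, 25915622/6431093], P' = [67433532/6431093 -141586/6431093 8204010/6431093; -141586/6431093 1595681/6431093 666035/6431093; 8204010/6431093 666035/6431093 47430965/6431093]

step 0: x̄ = F·x = [-4, 3, -2]
step 0: P̄ = F·P·Fᵀ + Q = [16 -6 18; -6 21 -1; 18 -1 35]
step 0: y = z − H·x̄ = [7]
step 0: S = H·P̄·Hᵀ + R = [85]
step 0: K = P̄·Hᵀ·S⁻¹ = [12/85; -42/85; 2/85]
step 0: x' = x̄ + K·y = [-256/85, -39/85, -156/85]
step 0: P' = (I − K·H)·P̄ = [1216/85 -6/85 1506/85; -6/85 21/85 -1/85; 1506/85 -1/85 2971/85]
step 1: x̄ = F·x = [-334/85, 351/85, 39/85]
step 1: P̄ = F·P·Fᵀ + Q = [1446/85 -3044/85 -1396/85; -3044/85 12071/85 5884/85; -1396/85 5884/85 3506/85]
step 1: y = z − H·x̄ = [532/85]
step 1: S = H·P̄·Hᵀ + R = [48369/85]
step 1: K = P̄·Hᵀ·S⁻¹ = [6088/48369; -24142/48369; -11768/48369]
step 1: x' = x̄ + K·y = [-151958/48369, 48635/48369, -51461/48369]
step 1: P' = (I − K·H)·P̄ = [386798/48369 -3044/48369 48476/48369; -3044/48369 12071/48369 5884/48369; 48476/48369 5884/48369 365834/48369]
step 2: x̄ = F·x = [-54688/48369, 54287/48369, 197366/48369]
step 2: P̄ = F·P·Fᵀ + Q = [519644/48369 -141586/48369 3050/48369; -141586/48369 1595681/48369 666035/48369; 3050/48369 666035/48369 632645/48369]
step 2: y = z − H·x̄ = [11836/48369]
step 2: S = H·P̄·Hᵀ + R = [6431093/48369]
step 2: K = P̄·Hᵀ·S⁻¹ = [283172/6431093; -3191362/6431093; -1332070/6431093]
step 2: x' = x̄ + K·y = [-7201968/6431093, 6437011/6431093, 25915622/6431093]
step 2: P' = (I − K·H)·P̄ = [67433532/6431093 -141586/6431093 8204010/6431093; -141586/6431093 1595681/6431093 666035/6431093; 8204010/6431093 666035/6431093 47430965/6431093]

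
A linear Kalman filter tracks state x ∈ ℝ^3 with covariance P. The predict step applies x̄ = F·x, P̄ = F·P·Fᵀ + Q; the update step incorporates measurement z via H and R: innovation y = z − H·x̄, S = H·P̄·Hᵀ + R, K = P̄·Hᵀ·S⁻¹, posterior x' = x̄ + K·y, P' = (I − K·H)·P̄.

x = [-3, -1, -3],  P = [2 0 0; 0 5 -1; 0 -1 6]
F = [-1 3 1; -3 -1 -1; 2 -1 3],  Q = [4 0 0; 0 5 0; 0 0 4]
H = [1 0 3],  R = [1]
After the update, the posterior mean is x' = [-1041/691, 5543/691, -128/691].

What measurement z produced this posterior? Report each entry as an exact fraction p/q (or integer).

z = [-2]

x̄ = F·x = [-3, 13, -14]
P̄ = F·P·Fᵀ + Q = [51 -11 -9; -11 32 -23; -9 -23 77]
S = H·P̄·Hᵀ + R = [691]
K = P̄·Hᵀ·S⁻¹ = [24/691; -80/691; 222/691]
x' − x̄ = [1032/691, -3440/691, 9546/691] = K·y
y = (KᵀK)⁻¹·Kᵀ·(x' − x̄) = [43]
z = y + H·x̄ = [43] + [-45] = [-2]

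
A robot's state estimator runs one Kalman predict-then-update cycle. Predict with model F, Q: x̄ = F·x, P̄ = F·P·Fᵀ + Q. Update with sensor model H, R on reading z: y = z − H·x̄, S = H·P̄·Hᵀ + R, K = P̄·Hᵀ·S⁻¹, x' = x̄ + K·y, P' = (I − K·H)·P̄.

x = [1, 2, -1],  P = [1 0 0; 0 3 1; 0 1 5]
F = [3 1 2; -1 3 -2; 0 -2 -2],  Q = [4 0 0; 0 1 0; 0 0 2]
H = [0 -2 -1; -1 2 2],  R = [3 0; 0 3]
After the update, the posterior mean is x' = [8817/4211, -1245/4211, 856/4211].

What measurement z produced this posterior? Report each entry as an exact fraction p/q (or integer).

x̄ = F·x = [3, 7, -2]
P̄ = F·P·Fᵀ + Q = [40 -10 -32; -10 37 0; -32 0 42]
S = H·P̄·Hᵀ + R = [193 -284; -284 527]
K = P̄·Hᵀ·S⁻¹ = [-7812/21055 -9164/21055; -15142/21055 -4804/21055; 2162/4211 2092/4211]
x' − x̄ = [-3816/4211, -30722/4211, 9278/4211] = K·y
y = (KᵀK)⁻¹·Kᵀ·(x' − x̄) = [13, -9]
z = y + H·x̄ = [13, -9] + [-12, 7] = [1, -2]

z = [1, -2]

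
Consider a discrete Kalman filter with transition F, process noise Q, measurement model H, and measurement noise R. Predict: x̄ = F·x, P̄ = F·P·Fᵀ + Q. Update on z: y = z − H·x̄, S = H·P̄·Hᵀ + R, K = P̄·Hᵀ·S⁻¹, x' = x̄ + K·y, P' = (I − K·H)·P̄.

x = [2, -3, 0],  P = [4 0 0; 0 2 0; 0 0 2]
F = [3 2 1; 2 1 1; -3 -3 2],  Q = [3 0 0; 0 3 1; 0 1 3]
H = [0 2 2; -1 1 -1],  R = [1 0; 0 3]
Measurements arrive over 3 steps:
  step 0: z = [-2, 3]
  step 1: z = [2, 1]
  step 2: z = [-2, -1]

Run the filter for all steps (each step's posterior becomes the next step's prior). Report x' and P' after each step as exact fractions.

step 0: x' = [1809/658, 754/329, -1076/329], P' = [111057/3290 5897/329 -29429/1645; 5897/329 3349/329 -3307/329; -29429/1645 -3307/329 16731/1645]
step 1: x' = [-22641901/4254773, -16918795/8509546, 99545949/34038184], P' = [134809045/8509546 36277706/4254773 -146987613/17019092; 36277706/4254773 22360984/4254773 -88606489/17019092; -146987613/17019092 -88606489/17019092 367851245/68076368]
step 2: x' = [-540798263271/700795458854, -460407922878/350397729427, 240896390381/700795458854], P' = [10623254731273/700795458854 2852718347257/350397729427 -2890609888645/350397729427; 2852718347257/350397729427 1765533764732/350397729427 -3495758879503/700795458854; -2890609888645/350397729427 -3495758879503/700795458854 3633139129417/700795458854]

step 0: x̄ = F·x = [0, 1, 3]
step 0: P̄ = F·P·Fᵀ + Q = [49 30 -44; 30 23 -25; -44 -25 65]
step 0: y = z − H·x̄ = [-10, 5]
step 0: S = H·P̄·Hᵀ + R = [153 -56; -56 42]
step 0: K = P̄·Hᵀ·S⁻¹ = [16/235 2257/3290; 12/47 253/329; 56/235 -1279/1645]
step 0: x' = x̄ + K·y = [1809/658, 754/329, -1076/329]
step 0: P' = (I − K·H)·P̄ = [111057/3290 5897/329 -29429/1645; 5897/329 3349/329 -3307/329; -29429/1645 -3307/329 16731/1645]
step 1: x̄ = F·x = [6291/658, 1487/329, -14255/658]
step 1: P̄ = F·P·Fᵀ + Q = [1399017/3290 393037/1645 -2227723/3290; 393037/1645 227679/1645 -626558/1645; -2227723/3290 -626558/1645 3609237/3290]
step 1: y = z − H·x̄ = [11939/329, -5140/329]
step 1: S = H·P̄·Hᵀ + R = [3118371/1645 -342446/329; -342446/329 195212/329]
step 1: K = P̄·Hᵀ·S⁻¹ = [-1876789/8509546 7493449/17019092; 837447/8509546 10979867/17019092; 13425289/34038184 -44775583/68076368]
step 1: x' = x̄ + K·y = [-22641901/4254773, -16918795/8509546, 99545949/34038184]
step 1: P' = (I − K·H)·P̄ = [134809045/8509546 36277706/4254773 -146987613/17019092; 36277706/4254773 22360984/4254773 -88606489/17019092; -146987613/17019092 -88606489/17019092 367851245/68076368]
step 2: x̄ = F·x = [-579210035/34038184, -330399647/34038184, 472761531/17019092]
step 2: P̄ = F·P·Fᵀ + Q = [13729347581/68076368 7614309837/68076368 -10971064983/34038184; 7614309837/68076368 4504864997/68076368 -6098948347/34038184; -10971064983/34038184 -6098948347/34038184 9089590811/17019092]
step 2: y = z − H·x̄ = [-649161599/17019092, 331337245/17019092]
step 2: S = H·P̄·Hᵀ + R = [16484453945/17019092 -8762839059/17019092; -8762839059/17019092 5019929677/17019092]
step 2: K = P̄·Hᵀ·S⁻¹ = [-75783082776/350397729427 287800580177/700795458854; 35308649961/350397729427 440463238151/700795458854; 137380249914/350397729427 -224613038605/350397729427]
step 2: x' = x̄ + K·y = [-540798263271/700795458854, -460407922878/350397729427, 240896390381/700795458854]
step 2: P' = (I − K·H)·P̄ = [10623254731273/700795458854 2852718347257/350397729427 -2890609888645/350397729427; 2852718347257/350397729427 1765533764732/350397729427 -3495758879503/700795458854; -2890609888645/350397729427 -3495758879503/700795458854 3633139129417/700795458854]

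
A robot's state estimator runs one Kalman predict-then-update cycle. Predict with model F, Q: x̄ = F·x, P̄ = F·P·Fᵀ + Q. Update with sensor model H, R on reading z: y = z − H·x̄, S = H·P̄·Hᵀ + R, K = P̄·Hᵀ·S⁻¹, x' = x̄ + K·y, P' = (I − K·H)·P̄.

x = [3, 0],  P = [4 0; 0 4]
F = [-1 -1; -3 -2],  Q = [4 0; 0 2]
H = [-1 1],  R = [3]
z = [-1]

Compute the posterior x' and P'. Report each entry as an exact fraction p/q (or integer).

x' = [-47/29, -91/29]
P' = [284/29 308/29; 308/29 410/29]

x̄ = F·x = [-3, -9]
P̄ = F·P·Fᵀ + Q = [12 20; 20 54]
y = z − H·x̄ = [5]
S = H·P̄·Hᵀ + R = [29]
K = P̄·Hᵀ·S⁻¹ = [8/29; 34/29]
x' = x̄ + K·y = [-47/29, -91/29]
P' = (I − K·H)·P̄ = [284/29 308/29; 308/29 410/29]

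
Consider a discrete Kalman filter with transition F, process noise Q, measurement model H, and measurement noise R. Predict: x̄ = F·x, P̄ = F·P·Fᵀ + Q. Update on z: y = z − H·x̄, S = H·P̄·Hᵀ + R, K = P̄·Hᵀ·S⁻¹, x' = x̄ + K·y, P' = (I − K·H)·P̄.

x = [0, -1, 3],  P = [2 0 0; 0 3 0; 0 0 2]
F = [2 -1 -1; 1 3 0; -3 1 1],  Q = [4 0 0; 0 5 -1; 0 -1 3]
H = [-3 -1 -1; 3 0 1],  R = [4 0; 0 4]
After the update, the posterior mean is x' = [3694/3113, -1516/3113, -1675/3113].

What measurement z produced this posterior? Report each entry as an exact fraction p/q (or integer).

x̄ = F·x = [-2, -3, 2]
P̄ = F·P·Fᵀ + Q = [17 -5 -17; -5 34 2; -17 2 26]
S = H·P̄·Hᵀ + R = [89 -64; -64 81]
K = P̄·Hᵀ·S⁻¹ = [-173/3113 1170/3113; -2533/3113 -2501/3113; 263/3113 -753/3113]
x' − x̄ = [9920/3113, 7823/3113, -7901/3113] = K·y
y = (KᵀK)⁻¹·Kᵀ·(x' − x̄) = [-10, 7]
z = y + H·x̄ = [-10, 7] + [7, -4] = [-3, 3]

z = [-3, 3]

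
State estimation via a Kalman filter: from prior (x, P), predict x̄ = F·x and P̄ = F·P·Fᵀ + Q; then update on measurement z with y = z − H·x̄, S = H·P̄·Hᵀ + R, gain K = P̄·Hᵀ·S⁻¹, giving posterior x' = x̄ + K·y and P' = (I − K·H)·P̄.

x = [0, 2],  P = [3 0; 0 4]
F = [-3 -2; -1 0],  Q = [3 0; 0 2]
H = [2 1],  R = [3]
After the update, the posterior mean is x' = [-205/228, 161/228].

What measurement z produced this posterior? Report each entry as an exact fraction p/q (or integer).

x̄ = F·x = [-4, 0]
P̄ = F·P·Fᵀ + Q = [46 9; 9 5]
S = H·P̄·Hᵀ + R = [228]
K = P̄·Hᵀ·S⁻¹ = [101/228; 23/228]
x' − x̄ = [707/228, 161/228] = K·y
y = (KᵀK)⁻¹·Kᵀ·(x' − x̄) = [7]
z = y + H·x̄ = [7] + [-8] = [-1]

z = [-1]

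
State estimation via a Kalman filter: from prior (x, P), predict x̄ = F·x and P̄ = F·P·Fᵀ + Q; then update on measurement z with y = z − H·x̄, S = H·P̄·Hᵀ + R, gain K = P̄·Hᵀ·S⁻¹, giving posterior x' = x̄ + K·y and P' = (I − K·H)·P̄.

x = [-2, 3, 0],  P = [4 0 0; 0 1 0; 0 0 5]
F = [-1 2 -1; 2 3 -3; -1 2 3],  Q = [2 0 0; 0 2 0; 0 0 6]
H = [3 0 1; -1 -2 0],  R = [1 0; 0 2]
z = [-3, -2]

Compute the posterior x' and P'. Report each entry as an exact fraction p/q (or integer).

x' = [-97136/54137, 104383/54137, 141140/54137]
P' = [107906/54137 -48516/54137 -311054/54137; -48516/54137 48455/54137 139238/54137; -311054/54137 139238/54137 948950/54137]

x̄ = F·x = [8, 5, 8]
P̄ = F·P·Fᵀ + Q = [15 13 -7; 13 72 -47; -7 -47 59]
y = z − H·x̄ = [-35, 16]
S = H·P̄·Hᵀ + R = [153 -22; -22 357]
K = P̄·Hᵀ·S⁻¹ = [12664/54137 -5437/54137; -6310/54137 -24197/54137; 15788/54137 16289/54137]
x' = x̄ + K·y = [-97136/54137, 104383/54137, 141140/54137]
P' = (I − K·H)·P̄ = [107906/54137 -48516/54137 -311054/54137; -48516/54137 48455/54137 139238/54137; -311054/54137 139238/54137 948950/54137]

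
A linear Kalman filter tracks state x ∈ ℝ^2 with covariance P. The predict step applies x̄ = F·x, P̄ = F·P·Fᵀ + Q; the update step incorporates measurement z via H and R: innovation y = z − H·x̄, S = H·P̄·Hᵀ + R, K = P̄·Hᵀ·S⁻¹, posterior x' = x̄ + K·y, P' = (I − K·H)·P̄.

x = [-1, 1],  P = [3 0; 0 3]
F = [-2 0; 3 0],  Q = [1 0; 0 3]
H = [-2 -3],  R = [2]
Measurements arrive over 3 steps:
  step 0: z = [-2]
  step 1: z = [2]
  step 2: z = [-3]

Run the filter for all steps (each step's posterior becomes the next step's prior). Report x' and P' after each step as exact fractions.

step 0: x' = [5/27, 1/2], P' = [155/27 -4; -4 3]
step 1: x' = [1306/2383, -2433/2383], P' = [15659/2383 -10938/2383; -10938/2383 8148/2383]
step 2: x' = [-277364/235057, 419760/235057], P' = [1576965/235057 -1101918/235057; -1101918/235057 820056/235057]

step 0: x̄ = F·x = [2, -3]
step 0: P̄ = F·P·Fᵀ + Q = [13 -18; -18 30]
step 0: y = z − H·x̄ = [-7]
step 0: S = H·P̄·Hᵀ + R = [108]
step 0: K = P̄·Hᵀ·S⁻¹ = [7/27; -1/2]
step 0: x' = x̄ + K·y = [5/27, 1/2]
step 0: P' = (I − K·H)·P̄ = [155/27 -4; -4 3]
step 1: x̄ = F·x = [-10/27, 5/9]
step 1: P̄ = F·P·Fᵀ + Q = [647/27 -310/9; -310/9 164/3]
step 1: y = z − H·x̄ = [79/27]
step 1: S = H·P̄·Hᵀ + R = [4766/27]
step 1: K = P̄·Hᵀ·S⁻¹ = [748/2383; -1284/2383]
step 1: x' = x̄ + K·y = [1306/2383, -2433/2383]
step 1: P' = (I − K·H)·P̄ = [15659/2383 -10938/2383; -10938/2383 8148/2383]
step 2: x̄ = F·x = [-2612/2383, 3918/2383]
step 2: P̄ = F·P·Fᵀ + Q = [65019/2383 -93954/2383; -93954/2383 148080/2383]
step 2: y = z − H·x̄ = [-619/2383]
step 2: S = H·P̄·Hᵀ + R = [470114/2383]
step 2: K = P̄·Hᵀ·S⁻¹ = [75912/235057; -128166/235057]
step 2: x' = x̄ + K·y = [-277364/235057, 419760/235057]
step 2: P' = (I − K·H)·P̄ = [1576965/235057 -1101918/235057; -1101918/235057 820056/235057]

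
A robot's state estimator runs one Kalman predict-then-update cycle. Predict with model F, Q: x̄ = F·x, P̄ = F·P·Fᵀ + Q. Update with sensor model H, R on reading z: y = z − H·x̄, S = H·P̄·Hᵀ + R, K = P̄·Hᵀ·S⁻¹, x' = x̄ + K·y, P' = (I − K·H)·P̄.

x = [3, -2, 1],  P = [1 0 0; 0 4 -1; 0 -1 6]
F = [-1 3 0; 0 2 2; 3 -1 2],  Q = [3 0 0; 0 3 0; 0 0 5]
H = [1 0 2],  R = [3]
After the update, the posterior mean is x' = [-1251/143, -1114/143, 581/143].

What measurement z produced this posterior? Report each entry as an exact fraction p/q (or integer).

x̄ = F·x = [-9, -2, 13]
P̄ = F·P·Fᵀ + Q = [40 18 -21; 18 35 14; -21 14 46]
S = H·P̄·Hᵀ + R = [143]
K = P̄·Hᵀ·S⁻¹ = [-2/143; 46/143; 71/143]
x' − x̄ = [36/143, -828/143, -1278/143] = K·y
y = (KᵀK)⁻¹·Kᵀ·(x' − x̄) = [-18]
z = y + H·x̄ = [-18] + [17] = [-1]

z = [-1]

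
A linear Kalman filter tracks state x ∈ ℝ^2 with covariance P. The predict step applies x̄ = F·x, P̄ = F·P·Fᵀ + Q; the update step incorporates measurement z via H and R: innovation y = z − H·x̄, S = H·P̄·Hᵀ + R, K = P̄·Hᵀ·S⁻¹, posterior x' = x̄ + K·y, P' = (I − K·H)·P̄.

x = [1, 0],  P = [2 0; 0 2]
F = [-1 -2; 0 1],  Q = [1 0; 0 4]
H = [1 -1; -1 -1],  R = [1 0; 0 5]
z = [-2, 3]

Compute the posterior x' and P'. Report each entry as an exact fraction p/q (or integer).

x' = [-728/339, -18/113]
P' = [355/339 60/113; 60/113 110/113]

x̄ = F·x = [-1, 0]
P̄ = F·P·Fᵀ + Q = [11 -4; -4 6]
y = z − H·x̄ = [-1, 2]
S = H·P̄·Hᵀ + R = [26 -5; -5 14]
K = P̄·Hᵀ·S⁻¹ = [175/339 -107/339; -50/113 -34/113]
x' = x̄ + K·y = [-728/339, -18/113]
P' = (I − K·H)·P̄ = [355/339 60/113; 60/113 110/113]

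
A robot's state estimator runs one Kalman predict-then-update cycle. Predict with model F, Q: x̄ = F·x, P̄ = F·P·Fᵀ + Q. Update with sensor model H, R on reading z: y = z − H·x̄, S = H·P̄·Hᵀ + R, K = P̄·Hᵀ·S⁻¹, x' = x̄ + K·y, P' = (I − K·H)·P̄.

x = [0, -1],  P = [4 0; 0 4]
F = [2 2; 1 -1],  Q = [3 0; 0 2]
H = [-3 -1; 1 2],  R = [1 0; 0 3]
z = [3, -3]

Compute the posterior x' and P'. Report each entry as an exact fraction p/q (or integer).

x' = [-6831/9803, -9447/9803]
P' = [2555/9803 -3850/9803; -3850/9803 9830/9803]

x̄ = F·x = [-2, 1]
P̄ = F·P·Fᵀ + Q = [35 0; 0 10]
y = z − H·x̄ = [-2, -3]
S = H·P̄·Hᵀ + R = [326 -125; -125 78]
K = P̄·Hᵀ·S⁻¹ = [-3815/9803 -1715/9803; 1720/9803 5270/9803]
x' = x̄ + K·y = [-6831/9803, -9447/9803]
P' = (I − K·H)·P̄ = [2555/9803 -3850/9803; -3850/9803 9830/9803]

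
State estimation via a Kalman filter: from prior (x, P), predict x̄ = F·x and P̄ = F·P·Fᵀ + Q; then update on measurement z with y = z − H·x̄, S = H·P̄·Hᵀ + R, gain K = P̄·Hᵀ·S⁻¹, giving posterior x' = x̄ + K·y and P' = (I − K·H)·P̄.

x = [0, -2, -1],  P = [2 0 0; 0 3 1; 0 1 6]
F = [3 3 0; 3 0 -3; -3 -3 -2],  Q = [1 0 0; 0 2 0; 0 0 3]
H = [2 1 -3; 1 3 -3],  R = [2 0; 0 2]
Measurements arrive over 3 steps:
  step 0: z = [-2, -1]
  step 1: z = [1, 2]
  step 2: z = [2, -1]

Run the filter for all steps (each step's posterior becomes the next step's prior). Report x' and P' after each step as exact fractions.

step 0: x̄ = F·x = [-6, 3, 8]
step 0: P̄ = F·P·Fᵀ + Q = [46 9 -51; 9 74 27; -51 27 84]
step 0: y = z − H·x̄ = [31, 20]
step 0: S = H·P̄·Hᵀ + R = [1502 1268; 1268 1344]
step 0: K = P̄·Hᵀ·S⁻¹ = [6851/51358 4345/102716; -21927/51358 26419/51358; -19749/51358 10149/51358]
step 0: x' = x̄ + K·y = [-52317/51358, 2717/51358, 1625/51358]
step 0: P' = (I − K·H)·P̄ = [131329/51358 30493/25679 51657/25679; 30493/25679 78839/51358 81555/51358; 51657/25679 81555/51358 109227/51358]
step 1: x̄ = F·x = [-74400/25679, -80913/25679, 72775/25679]
step 1: P̄ = F·P·Fᵀ + Q = [1520309/25679 33507/25679 -2049237/25679; 33507/25679 204034/25679 -15768/25679; -2049237/25679 -15768/25679 2899335/25679]
step 1: y = z − H·x̄ = [473717/25679, 586822/25679]
step 1: S = H·P̄·Hᵀ + R = [57250123/25679 48613633/25679; 48613633/25679 42282276/25679]
step 1: K = P̄·Hᵀ·S⁻¹ = [477558077/2234518021 -138518755/2234518021; -787584063/2234518021 942135877/2234518021; -660807126/2234518021 189290367/2234518021]
step 1: x' = x̄ + K·y = [-829729119/2234518021, -40011550/2234518021, -1531943167/2234518021]
step 1: P' = (I − K·H)·P̄ = [2698088668/2234518021 732967502/2234518021 1724676228/2234518021; 732967502/2234518021 2096203691/2234518021 1712435607/2234518021; 1724676228/2234518021 1712435607/2234518021 2161134105/2234518021]
step 2: x̄ = F·x = [-2609222007/2234518021, 2106642144/2234518021, 5673108341/2234518021]
step 2: P̄ = F·P·Fᵀ + Q = [58576564288/2234518021 -54500985/2234518021 -76964717277/2234518021; -54500985/2234518021 17157868895/2234518021 2673248247/2234518021; -76964717277/2234518021 2673248247/2234518021 112935478770/2234518021]
step 2: y = z − H·x̄ = [24600162935/2234518021, 11074102577/2234518021]
step 2: S = H·P̄·Hᵀ + R = [2179671584921/2234518021 1845268013825/2234518021; 1845268013825/2234518021 1647228558621/2234518021]
step 2: K = P̄·Hᵀ·S⁻¹ = [8810467731161/41486181473698 -2583383296693/41486181473698; -29183217170091/82972362947396 34877858578259/82972362947396; -24539750691867/82972362947396 6951263121279/82972362947396]
step 2: x' = x̄ + K·y = [17874913439614/20743090736849, -35103283066729/41486181473698, -12528800332753/41486181473698]
step 2: P' = (I − K·H)·P̄ = [24956219514827/20743090736849 13562368486973/41486181473698 31922103694653/41486181473698; 13562368486973/41486181473698 77623444235323/82972362947396 63413117507799/82972362947396; 31922103694653/41486181473698 63413117507799/82972362947396 80060344556715/82972362947396]

step 0: x' = [-52317/51358, 2717/51358, 1625/51358], P' = [131329/51358 30493/25679 51657/25679; 30493/25679 78839/51358 81555/51358; 51657/25679 81555/51358 109227/51358]
step 1: x' = [-829729119/2234518021, -40011550/2234518021, -1531943167/2234518021], P' = [2698088668/2234518021 732967502/2234518021 1724676228/2234518021; 732967502/2234518021 2096203691/2234518021 1712435607/2234518021; 1724676228/2234518021 1712435607/2234518021 2161134105/2234518021]
step 2: x' = [17874913439614/20743090736849, -35103283066729/41486181473698, -12528800332753/41486181473698], P' = [24956219514827/20743090736849 13562368486973/41486181473698 31922103694653/41486181473698; 13562368486973/41486181473698 77623444235323/82972362947396 63413117507799/82972362947396; 31922103694653/41486181473698 63413117507799/82972362947396 80060344556715/82972362947396]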